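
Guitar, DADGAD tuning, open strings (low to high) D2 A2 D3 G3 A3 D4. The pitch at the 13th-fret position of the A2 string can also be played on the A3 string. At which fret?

1

A2 at fret 13 is A2 + 13 semitones = A#3.
The open A3 string is 12 semitones above the open A2, so the same pitch on the A3 string lies at fret 13 − 12 = 1.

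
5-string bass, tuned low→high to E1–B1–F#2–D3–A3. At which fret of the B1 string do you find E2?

E2 is 5 semitones above the open B1 (B–C–C#–D–D#–E), so it sits at fret 5.

5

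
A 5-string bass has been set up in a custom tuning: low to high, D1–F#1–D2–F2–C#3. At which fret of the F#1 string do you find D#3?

21

D#3 is 21 semitones above the open F#1 (F#–G–G#–A–…–C#–D–D#), so it sits at fret 21.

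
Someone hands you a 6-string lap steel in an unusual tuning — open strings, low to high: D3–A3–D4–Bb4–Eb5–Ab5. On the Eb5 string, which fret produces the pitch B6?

20

B6 is 20 semitones above the open Eb5 (Eb–E–F–Gb–…–A–Bb–B), so it sits at fret 20.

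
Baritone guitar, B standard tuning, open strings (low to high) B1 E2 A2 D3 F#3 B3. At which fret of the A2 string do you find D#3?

D#3 is 6 semitones above the open A2 (A–A#–B–C–C#–D–D#), so it sits at fret 6.

6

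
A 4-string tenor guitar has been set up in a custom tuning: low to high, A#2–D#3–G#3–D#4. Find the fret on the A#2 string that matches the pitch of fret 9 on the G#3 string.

19

G#3 at fret 9 is G#3 + 9 semitones = F4.
The open A#2 string is 10 semitones below the open G#3, so the same pitch on the A#2 string lies at fret 9 + 10 = 19.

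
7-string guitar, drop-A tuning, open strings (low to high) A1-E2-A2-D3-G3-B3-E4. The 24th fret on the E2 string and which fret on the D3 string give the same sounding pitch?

14

E2 at fret 24 is E2 + 24 semitones = E4.
The open D3 string is 10 semitones above the open E2, so the same pitch on the D3 string lies at fret 24 − 10 = 14.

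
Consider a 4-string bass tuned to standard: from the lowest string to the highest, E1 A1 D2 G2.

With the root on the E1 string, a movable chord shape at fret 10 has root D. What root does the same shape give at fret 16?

G#

Moving from fret 10 to fret 16 shifts the root by 6 semitones.
D up 6 semitones is G#.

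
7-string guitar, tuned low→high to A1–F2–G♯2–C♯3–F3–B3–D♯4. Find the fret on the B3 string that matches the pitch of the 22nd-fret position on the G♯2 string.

G♯2 at fret 22 is G♯2 + 22 semitones = F♯4.
The open B3 string is 15 semitones above the open G♯2, so the same pitch on the B3 string lies at fret 22 − 15 = 7.

7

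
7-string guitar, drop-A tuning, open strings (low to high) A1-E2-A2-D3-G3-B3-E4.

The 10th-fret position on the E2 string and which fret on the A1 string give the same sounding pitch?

Fret 10 on E2 is MIDI 40 + 10 = 50 (D3). On the A1 string (open MIDI 33), that pitch is 50 − 33 = fret 17.

17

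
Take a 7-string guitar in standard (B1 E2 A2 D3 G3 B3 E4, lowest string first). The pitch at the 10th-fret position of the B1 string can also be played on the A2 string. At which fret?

0

B1 at fret 10 is B1 + 10 semitones = A2.
The open A2 string is 10 semitones above the open B1, so the same pitch on the A2 string lies at fret 10 − 10 = 0.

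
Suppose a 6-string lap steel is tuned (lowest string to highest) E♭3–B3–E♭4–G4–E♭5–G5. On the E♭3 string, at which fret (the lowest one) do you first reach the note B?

8

From E♭3, count semitones up the chromatic scale until reaching B: Eb–E–F–Gb–G–Ab–A–Bb–B — 8 steps.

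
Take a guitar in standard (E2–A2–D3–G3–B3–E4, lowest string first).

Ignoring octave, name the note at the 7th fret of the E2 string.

B

Each fret is one semitone, so E2 + 7 = B.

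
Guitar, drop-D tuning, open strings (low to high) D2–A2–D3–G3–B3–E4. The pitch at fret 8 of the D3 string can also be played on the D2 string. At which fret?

D3 at fret 8 is D3 + 8 semitones = A♯3.
The open D2 string is 12 semitones below the open D3, so the same pitch on the D2 string lies at fret 8 + 12 = 20.

20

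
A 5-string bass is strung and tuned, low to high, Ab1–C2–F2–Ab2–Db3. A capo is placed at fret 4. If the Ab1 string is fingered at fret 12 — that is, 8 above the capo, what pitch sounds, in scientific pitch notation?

Ab2

The capo raises the open Ab1 by 4 semitones to C2; fretting 8 more gives Ab1 + 4 + 8 = Ab1 + 12 semitones = Ab2.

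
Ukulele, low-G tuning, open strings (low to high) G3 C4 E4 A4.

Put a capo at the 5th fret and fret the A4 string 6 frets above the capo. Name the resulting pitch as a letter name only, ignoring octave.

G#

The capo raises the open A4 by 5 semitones to D5; fretting 6 more gives A4 + 5 + 6 = A4 + 11 semitones, landing on G#.
(Also written Ab.)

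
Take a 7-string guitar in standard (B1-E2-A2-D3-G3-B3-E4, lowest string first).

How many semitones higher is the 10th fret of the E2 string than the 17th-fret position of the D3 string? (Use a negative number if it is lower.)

-17 semitones

E2 at fret 10 → D3 (MIDI 50); D3 at fret 17 → G4 (MIDI 67).
50 − 67 = -17, so the two pitches are 17 semitones apart.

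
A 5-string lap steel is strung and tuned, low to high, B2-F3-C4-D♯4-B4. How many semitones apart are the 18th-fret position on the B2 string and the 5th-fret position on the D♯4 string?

B2 at fret 18 → F4 (MIDI 65); D♯4 at fret 5 → G♯4 (MIDI 68).
65 − 68 = -3, so the two pitches are 3 semitones apart, with G♯4 the higher.

3 semitones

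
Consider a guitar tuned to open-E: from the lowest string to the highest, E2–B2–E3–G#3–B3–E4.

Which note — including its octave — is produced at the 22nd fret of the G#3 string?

F#5

The open G#3 string plus 22 semitones: G#–A–A#–B–…–E–F–F#.
The walk passes from B into C 2 times, so the octave number goes from 3 to 5.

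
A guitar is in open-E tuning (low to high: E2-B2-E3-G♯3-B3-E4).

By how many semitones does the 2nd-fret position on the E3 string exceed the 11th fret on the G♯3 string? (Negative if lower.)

E3 at fret 2 → F♯3 (MIDI 54); G♯3 at fret 11 → G4 (MIDI 67).
54 − 67 = -13, so the two pitches are 13 semitones apart.

-13 semitones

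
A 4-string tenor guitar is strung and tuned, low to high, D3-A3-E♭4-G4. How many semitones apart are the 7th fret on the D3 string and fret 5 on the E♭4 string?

D3 at fret 7 → A3 (MIDI 57); E♭4 at fret 5 → A♭4 (MIDI 68).
57 − 68 = -11, so the two pitches are 11 semitones apart, with A♭4 the higher.

11 semitones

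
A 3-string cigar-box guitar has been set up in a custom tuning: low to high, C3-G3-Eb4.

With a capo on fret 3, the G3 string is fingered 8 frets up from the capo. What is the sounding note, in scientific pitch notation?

Gb4

The capo raises the open G3 by 3 semitones to Bb3; fretting 8 more gives G3 + 3 + 8 = G3 + 11 semitones = Gb4.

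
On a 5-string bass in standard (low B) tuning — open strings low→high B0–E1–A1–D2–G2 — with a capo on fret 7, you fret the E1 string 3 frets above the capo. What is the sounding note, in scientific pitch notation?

D2

The capo raises the open E1 by 7 semitones to B1; fretting 3 more gives E1 + 7 + 3 = E1 + 10 semitones = D2.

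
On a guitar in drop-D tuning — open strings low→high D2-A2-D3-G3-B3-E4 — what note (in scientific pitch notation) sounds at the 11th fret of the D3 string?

C#4

D3 is MIDI 50. Adding 11 gives 61, which is C#4.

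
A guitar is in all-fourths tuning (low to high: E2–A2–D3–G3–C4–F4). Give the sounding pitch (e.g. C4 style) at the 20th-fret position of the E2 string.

Each fret is one semitone, so E2 + 20 = C4.

C4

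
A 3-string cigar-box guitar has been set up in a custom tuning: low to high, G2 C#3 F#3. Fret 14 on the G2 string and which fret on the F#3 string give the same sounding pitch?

3

G2 at fret 14 is G2 + 14 semitones = A3.
The open F#3 string is 11 semitones above the open G2, so the same pitch on the F#3 string lies at fret 14 − 11 = 3.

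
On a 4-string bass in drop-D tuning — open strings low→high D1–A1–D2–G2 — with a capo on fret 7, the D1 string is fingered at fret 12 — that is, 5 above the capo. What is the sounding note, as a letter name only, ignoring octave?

D

The capo raises the open D1 by 7 semitones to A1; fretting 5 more gives D1 + 7 + 5 = D1 + 12 semitones, landing on D.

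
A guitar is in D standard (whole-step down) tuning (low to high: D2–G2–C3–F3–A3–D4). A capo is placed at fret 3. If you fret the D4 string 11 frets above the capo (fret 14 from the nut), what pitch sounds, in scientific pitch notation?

E5

The capo raises the open D4 by 3 semitones to F4; fretting 11 more gives D4 + 3 + 11 = D4 + 14 semitones = E5.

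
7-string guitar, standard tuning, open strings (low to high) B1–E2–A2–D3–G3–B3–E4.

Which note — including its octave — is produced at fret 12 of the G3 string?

G4

The open G3 string plus 12 semitones: G–G#–A–A#–…–F–F#–G.
The walk passes from B into C once, so the octave number goes from 3 to 4.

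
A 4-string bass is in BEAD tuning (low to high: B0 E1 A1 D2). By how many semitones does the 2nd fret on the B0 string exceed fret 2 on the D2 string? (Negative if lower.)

B0 at fret 2 → C♯1 (MIDI 25); D2 at fret 2 → E2 (MIDI 40).
25 − 40 = -15, so the two pitches are 15 semitones apart.

-15 semitones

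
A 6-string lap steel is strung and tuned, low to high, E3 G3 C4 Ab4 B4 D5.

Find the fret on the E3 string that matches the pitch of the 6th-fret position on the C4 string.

Fret 6 on C4 is MIDI 60 + 6 = 66 (Gb4). On the E3 string (open MIDI 52), that pitch is 66 − 52 = fret 14.

14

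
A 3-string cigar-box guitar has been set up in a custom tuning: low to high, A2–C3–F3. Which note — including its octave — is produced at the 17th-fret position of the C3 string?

Each fret is one semitone, so C3 + 17 = F4.

F4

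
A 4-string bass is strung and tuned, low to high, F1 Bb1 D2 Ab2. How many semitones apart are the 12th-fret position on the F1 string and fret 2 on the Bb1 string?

5 semitones

F1 at fret 12 → F2 (MIDI 41); Bb1 at fret 2 → C2 (MIDI 36).
41 − 36 = 5, so the two pitches are 5 semitones apart, with F2 the higher.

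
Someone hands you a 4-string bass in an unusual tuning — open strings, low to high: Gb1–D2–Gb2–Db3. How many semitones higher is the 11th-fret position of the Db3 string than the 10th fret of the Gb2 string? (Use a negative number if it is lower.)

8 semitones

Db3 at fret 11 → C4 (MIDI 60); Gb2 at fret 10 → E3 (MIDI 52).
60 − 52 = 8, so the two pitches are 8 semitones apart.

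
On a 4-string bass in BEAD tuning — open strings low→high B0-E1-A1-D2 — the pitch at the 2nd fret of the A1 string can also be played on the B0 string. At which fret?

A1 at fret 2 is A1 + 2 semitones = B1.
The open B0 string is 10 semitones below the open A1, so the same pitch on the B0 string lies at fret 2 + 10 = 12.

12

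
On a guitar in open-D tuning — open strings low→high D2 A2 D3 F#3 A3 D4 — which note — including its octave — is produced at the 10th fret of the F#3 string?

The open F#3 string plus 10 semitones: F#–G–G#–A–…–D–D#–E.
The walk passes from B into C once, so the octave number goes from 3 to 4.

E4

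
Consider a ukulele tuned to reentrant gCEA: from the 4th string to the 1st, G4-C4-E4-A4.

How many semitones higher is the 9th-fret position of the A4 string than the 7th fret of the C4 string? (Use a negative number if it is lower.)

A4 at fret 9 → F#5 (MIDI 78); C4 at fret 7 → G4 (MIDI 67).
78 − 67 = 11, so the two pitches are 11 semitones apart.

11 semitones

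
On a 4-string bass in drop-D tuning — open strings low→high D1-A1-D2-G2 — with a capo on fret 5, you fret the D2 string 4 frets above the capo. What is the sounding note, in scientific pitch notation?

B2

The capo raises the open D2 by 5 semitones to G2; fretting 4 more gives D2 + 5 + 4 = D2 + 9 semitones = B2.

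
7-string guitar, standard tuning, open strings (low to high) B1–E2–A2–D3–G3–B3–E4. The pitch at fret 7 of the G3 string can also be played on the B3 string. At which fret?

G3 at fret 7 is G3 + 7 semitones = D4.
The open B3 string is 4 semitones above the open G3, so the same pitch on the B3 string lies at fret 7 − 4 = 3.

3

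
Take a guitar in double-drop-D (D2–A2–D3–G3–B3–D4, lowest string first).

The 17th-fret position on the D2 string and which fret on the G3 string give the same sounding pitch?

Fret 17 on D2 is MIDI 38 + 17 = 55 (G3). On the G3 string (open MIDI 55), that pitch is 55 − 55 = fret 0.

0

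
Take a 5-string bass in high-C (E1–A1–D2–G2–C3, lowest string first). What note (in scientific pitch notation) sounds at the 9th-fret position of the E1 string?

C#2

The open E1 string plus 9 semitones: E–F–F#–G–G#–A–A#–B–C–C#.
The walk passes from B into C once, so the octave number goes from 1 to 2.
(Equivalently spelled Db2.)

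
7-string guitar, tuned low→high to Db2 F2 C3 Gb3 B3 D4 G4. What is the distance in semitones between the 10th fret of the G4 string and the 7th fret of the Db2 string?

33 semitones

G4 at fret 10 → F5 (MIDI 77); Db2 at fret 7 → Ab2 (MIDI 44).
77 − 44 = 33, so the two pitches are 33 semitones apart, with F5 the higher.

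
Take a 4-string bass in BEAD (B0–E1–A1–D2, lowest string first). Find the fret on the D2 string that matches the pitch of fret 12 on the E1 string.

E1 at fret 12 is E1 + 12 semitones = E2.
The open D2 string is 10 semitones above the open E1, so the same pitch on the D2 string lies at fret 12 − 10 = 2.

2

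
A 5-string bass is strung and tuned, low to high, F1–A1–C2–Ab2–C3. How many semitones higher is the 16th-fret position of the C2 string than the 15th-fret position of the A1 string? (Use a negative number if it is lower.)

4 semitones

C2 at fret 16 → E3 (MIDI 52); A1 at fret 15 → C3 (MIDI 48).
52 − 48 = 4, so the two pitches are 4 semitones apart.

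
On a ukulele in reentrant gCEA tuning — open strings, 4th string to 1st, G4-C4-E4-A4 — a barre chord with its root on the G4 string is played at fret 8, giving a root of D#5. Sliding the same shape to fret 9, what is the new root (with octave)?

E5

Moving from fret 8 to fret 9 shifts the root by 1 semitone.
D#5 up 1 semitone is E5.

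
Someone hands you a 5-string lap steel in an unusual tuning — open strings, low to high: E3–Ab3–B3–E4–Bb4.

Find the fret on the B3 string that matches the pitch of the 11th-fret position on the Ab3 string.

Fret 11 on Ab3 is MIDI 56 + 11 = 67 (G4). On the B3 string (open MIDI 59), that pitch is 67 − 59 = fret 8.

8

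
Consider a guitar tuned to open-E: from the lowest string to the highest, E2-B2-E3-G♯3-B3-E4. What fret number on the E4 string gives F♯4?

F♯4 is 2 semitones above the open E4 (E–F–F#), so it sits at fret 2.

2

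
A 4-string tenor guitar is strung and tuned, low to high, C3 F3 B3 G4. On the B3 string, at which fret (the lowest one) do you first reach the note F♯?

From B3, count semitones up the chromatic scale until reaching F♯: B–C–C#–D–D#–E–F–F# — 7 steps.

7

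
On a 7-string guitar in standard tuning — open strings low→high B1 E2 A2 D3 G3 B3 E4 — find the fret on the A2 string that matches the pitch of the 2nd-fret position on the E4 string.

21

Fret 2 on E4 is MIDI 64 + 2 = 66 (F#4). On the A2 string (open MIDI 45), that pitch is 66 − 45 = fret 21.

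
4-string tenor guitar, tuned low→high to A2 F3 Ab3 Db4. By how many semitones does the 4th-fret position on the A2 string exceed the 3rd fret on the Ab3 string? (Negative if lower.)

A2 at fret 4 → Db3 (MIDI 49); Ab3 at fret 3 → B3 (MIDI 59).
49 − 59 = -10, so the two pitches are 10 semitones apart.

-10 semitones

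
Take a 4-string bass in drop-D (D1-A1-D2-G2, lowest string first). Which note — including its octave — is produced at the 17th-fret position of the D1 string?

G2

Each fret is one semitone, so D1 + 17 = G2.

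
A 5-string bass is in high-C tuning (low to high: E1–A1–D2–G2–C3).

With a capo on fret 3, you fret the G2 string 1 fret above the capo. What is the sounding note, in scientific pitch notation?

B2

The capo raises the open G2 by 3 semitones to A♯2; fretting 1 more gives G2 + 3 + 1 = G2 + 4 semitones = B2.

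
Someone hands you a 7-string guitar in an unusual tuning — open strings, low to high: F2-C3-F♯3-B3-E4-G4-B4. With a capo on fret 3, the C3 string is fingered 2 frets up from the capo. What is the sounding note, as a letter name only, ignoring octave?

The capo raises the open C3 by 3 semitones to D♯3; fretting 2 more gives C3 + 3 + 2 = C3 + 5 semitones, landing on F.

F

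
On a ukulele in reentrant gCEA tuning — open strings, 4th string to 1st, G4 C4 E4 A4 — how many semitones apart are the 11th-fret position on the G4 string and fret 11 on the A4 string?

G4 at fret 11 → F#5 (MIDI 78); A4 at fret 11 → G#5 (MIDI 80).
78 − 80 = -2, so the two pitches are 2 semitones apart, with G#5 the higher.

2 semitones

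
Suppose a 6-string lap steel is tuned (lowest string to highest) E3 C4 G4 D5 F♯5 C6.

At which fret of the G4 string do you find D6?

19

D6 is 19 semitones above the open G4 (G–G#–A–A#–…–C–C#–D), so it sits at fret 19.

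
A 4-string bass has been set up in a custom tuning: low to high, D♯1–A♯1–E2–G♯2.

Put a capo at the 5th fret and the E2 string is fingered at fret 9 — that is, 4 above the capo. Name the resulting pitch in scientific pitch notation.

The capo raises the open E2 by 5 semitones to A2; fretting 4 more gives E2 + 5 + 4 = E2 + 9 semitones = C♯3.

C♯3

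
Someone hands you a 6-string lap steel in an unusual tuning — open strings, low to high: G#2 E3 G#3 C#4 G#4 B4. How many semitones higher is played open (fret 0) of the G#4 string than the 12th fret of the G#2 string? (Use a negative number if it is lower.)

G#4 at fret 0 → G#4 (MIDI 68); G#2 at fret 12 → G#3 (MIDI 56).
68 − 56 = 12, so the two pitches are 12 semitones apart.

12 semitones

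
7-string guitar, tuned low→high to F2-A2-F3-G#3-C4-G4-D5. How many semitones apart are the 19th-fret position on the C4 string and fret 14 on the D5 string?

C4 at fret 19 → G5 (MIDI 79); D5 at fret 14 → E6 (MIDI 88).
79 − 88 = -9, so the two pitches are 9 semitones apart, with E6 the higher.

9 semitones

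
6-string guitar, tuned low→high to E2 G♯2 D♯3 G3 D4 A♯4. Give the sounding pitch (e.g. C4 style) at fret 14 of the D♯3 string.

F4

D♯3 is MIDI 51. Adding 14 gives 65, which is F4.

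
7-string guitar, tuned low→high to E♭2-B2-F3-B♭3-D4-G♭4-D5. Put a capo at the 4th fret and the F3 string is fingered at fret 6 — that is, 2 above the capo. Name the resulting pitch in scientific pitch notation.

B3

The capo raises the open F3 by 4 semitones to A3; fretting 2 more gives F3 + 4 + 2 = F3 + 6 semitones = B3.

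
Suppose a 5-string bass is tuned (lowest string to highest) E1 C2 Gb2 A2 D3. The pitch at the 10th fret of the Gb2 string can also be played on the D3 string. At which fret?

Fret 10 on Gb2 is MIDI 42 + 10 = 52 (E3). On the D3 string (open MIDI 50), that pitch is 52 − 50 = fret 2.

2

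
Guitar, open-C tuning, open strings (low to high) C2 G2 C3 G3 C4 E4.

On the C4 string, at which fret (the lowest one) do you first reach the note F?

From C4, count semitones up the chromatic scale until reaching F: C–C#–D–D#–E–F — 5 steps.

5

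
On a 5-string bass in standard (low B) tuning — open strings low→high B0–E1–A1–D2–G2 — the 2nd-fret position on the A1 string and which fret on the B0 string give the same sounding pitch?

12

Fret 2 on A1 is MIDI 33 + 2 = 35 (B1). On the B0 string (open MIDI 23), that pitch is 35 − 23 = fret 12.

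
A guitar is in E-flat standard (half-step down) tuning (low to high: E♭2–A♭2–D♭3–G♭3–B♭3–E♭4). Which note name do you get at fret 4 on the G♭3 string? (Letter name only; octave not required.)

Each fret is one semitone, so G♭3 + 4 = B♭.

B♭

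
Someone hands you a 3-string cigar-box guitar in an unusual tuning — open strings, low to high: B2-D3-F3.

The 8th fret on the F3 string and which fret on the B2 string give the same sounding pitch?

F3 at fret 8 is F3 + 8 semitones = C#4.
The open B2 string is 6 semitones below the open F3, so the same pitch on the B2 string lies at fret 8 + 6 = 14.

14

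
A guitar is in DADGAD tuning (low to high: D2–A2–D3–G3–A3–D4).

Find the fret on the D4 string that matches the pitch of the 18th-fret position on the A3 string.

Fret 18 on A3 is MIDI 57 + 18 = 75 (D♯5). On the D4 string (open MIDI 62), that pitch is 75 − 62 = fret 13.

13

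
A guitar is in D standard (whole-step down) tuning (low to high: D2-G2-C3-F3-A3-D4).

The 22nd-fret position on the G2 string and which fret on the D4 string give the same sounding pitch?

3

Fret 22 on G2 is MIDI 43 + 22 = 65 (F4). On the D4 string (open MIDI 62), that pitch is 65 − 62 = fret 3.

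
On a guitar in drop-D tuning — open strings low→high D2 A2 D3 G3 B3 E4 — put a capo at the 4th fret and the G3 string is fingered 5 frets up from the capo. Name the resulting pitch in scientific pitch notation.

E4

The capo raises the open G3 by 4 semitones to B3; fretting 5 more gives G3 + 4 + 5 = G3 + 9 semitones = E4.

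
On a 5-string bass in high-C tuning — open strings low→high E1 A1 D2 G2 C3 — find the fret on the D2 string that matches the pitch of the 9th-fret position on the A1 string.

A1 at fret 9 is A1 + 9 semitones = F#2.
The open D2 string is 5 semitones above the open A1, so the same pitch on the D2 string lies at fret 9 − 5 = 4.

4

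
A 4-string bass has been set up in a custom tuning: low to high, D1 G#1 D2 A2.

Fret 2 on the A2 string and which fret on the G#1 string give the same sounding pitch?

15

A2 at fret 2 is A2 + 2 semitones = B2.
The open G#1 string is 13 semitones below the open A2, so the same pitch on the G#1 string lies at fret 2 + 13 = 15.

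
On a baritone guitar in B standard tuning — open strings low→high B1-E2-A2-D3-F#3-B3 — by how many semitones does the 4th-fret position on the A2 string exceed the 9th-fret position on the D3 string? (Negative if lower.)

A2 at fret 4 → C#3 (MIDI 49); D3 at fret 9 → B3 (MIDI 59).
49 − 59 = -10, so the two pitches are 10 semitones apart.

-10 semitones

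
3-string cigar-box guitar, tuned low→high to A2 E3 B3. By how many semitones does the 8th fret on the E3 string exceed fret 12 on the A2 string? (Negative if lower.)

3 semitones

E3 at fret 8 → C4 (MIDI 60); A2 at fret 12 → A3 (MIDI 57).
60 − 57 = 3, so the two pitches are 3 semitones apart.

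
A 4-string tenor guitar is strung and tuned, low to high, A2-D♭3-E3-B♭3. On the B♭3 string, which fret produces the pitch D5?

D5 is 16 semitones above the open B♭3 (Bb–B–C–Db–…–C–Db–D), so it sits at fret 16.

16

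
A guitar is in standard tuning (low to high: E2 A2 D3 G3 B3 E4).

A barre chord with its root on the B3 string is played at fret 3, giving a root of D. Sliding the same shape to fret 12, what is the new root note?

B

Moving from fret 3 to fret 12 shifts the root by 9 semitones.
D up 9 semitones is B.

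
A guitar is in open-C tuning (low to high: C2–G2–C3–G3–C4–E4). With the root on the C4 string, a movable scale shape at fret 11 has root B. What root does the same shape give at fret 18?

F#

Moving from fret 11 to fret 18 shifts the root by 7 semitones.
B up 7 semitones is F#.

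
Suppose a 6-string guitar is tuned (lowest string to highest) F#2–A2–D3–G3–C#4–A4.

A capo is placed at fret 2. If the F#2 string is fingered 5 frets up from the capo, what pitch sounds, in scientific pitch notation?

C#3

The capo raises the open F#2 by 2 semitones to G#2; fretting 5 more gives F#2 + 2 + 5 = F#2 + 7 semitones = C#3.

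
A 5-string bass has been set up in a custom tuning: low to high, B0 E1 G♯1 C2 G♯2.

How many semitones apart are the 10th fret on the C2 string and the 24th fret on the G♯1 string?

10 semitones

C2 at fret 10 → A♯2 (MIDI 46); G♯1 at fret 24 → G♯3 (MIDI 56).
46 − 56 = -10, so the two pitches are 10 semitones apart, with G♯3 the higher.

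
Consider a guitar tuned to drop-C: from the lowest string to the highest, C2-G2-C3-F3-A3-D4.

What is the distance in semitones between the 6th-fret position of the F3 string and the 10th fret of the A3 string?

8 semitones

F3 at fret 6 → B3 (MIDI 59); A3 at fret 10 → G4 (MIDI 67).
59 − 67 = -8, so the two pitches are 8 semitones apart, with G4 the higher.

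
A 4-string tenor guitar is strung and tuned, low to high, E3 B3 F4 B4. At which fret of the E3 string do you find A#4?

18

A#4 is 18 semitones above the open E3 (E–F–F#–G–…–G#–A–A#), so it sits at fret 18.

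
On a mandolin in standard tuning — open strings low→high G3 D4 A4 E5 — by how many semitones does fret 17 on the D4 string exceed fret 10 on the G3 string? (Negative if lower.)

D4 at fret 17 → G5 (MIDI 79); G3 at fret 10 → F4 (MIDI 65).
79 − 65 = 14, so the two pitches are 14 semitones apart.

14 semitones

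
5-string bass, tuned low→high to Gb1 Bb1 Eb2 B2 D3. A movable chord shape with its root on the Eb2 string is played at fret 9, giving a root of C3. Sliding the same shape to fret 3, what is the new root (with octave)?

Moving from fret 9 to fret 3 shifts the root by -6 semitones.
C3 down 6 semitones is Gb2.

Gb2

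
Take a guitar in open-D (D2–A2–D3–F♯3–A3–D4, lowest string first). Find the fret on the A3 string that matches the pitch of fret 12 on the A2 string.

0

Fret 12 on A2 is MIDI 45 + 12 = 57 (A3). On the A3 string (open MIDI 57), that pitch is 57 − 57 = fret 0.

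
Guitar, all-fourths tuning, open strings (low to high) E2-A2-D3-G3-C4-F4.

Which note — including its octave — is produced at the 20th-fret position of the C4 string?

G#5

C4 is MIDI 60. Adding 20 gives 80, which is G#5.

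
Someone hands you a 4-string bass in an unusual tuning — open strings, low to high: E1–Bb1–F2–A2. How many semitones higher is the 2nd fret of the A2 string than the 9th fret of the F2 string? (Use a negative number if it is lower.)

-3 semitones

A2 at fret 2 → B2 (MIDI 47); F2 at fret 9 → D3 (MIDI 50).
47 − 50 = -3, so the two pitches are 3 semitones apart.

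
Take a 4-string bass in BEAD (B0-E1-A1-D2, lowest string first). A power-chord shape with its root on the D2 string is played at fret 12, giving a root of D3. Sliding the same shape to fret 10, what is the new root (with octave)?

C3

Moving from fret 12 to fret 10 shifts the root by -2 semitones.
D3 down 2 semitones is C3.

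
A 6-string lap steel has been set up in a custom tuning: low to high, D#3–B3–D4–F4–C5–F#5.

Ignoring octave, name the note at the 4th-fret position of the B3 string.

D#

B3 is MIDI 59. Adding 4 gives 63; 63 mod 12 = 3, i.e. D#.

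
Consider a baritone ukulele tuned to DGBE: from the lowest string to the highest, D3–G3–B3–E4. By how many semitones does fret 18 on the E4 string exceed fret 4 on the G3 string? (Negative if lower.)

E4 at fret 18 → A#5 (MIDI 82); G3 at fret 4 → B3 (MIDI 59).
82 − 59 = 23, so the two pitches are 23 semitones apart.

23 semitones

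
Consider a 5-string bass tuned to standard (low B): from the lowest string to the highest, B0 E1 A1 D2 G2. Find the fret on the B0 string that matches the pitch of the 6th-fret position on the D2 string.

21

D2 at fret 6 is D2 + 6 semitones = G#2.
The open B0 string is 15 semitones below the open D2, so the same pitch on the B0 string lies at fret 6 + 15 = 21.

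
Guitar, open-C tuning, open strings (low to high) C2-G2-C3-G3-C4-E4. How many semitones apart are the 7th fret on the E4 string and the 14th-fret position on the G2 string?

E4 at fret 7 → B4 (MIDI 71); G2 at fret 14 → A3 (MIDI 57).
71 − 57 = 14, so the two pitches are 14 semitones apart, with B4 the higher.

14 semitones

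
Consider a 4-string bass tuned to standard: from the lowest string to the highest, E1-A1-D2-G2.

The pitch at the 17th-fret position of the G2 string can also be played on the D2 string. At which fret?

22

G2 at fret 17 is G2 + 17 semitones = C4.
The open D2 string is 5 semitones below the open G2, so the same pitch on the D2 string lies at fret 17 + 5 = 22.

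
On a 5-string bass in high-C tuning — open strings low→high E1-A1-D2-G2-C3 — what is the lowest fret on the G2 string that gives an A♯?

3

From G2, count semitones up the chromatic scale until reaching A♯: G–G#–A–A# — 3 steps.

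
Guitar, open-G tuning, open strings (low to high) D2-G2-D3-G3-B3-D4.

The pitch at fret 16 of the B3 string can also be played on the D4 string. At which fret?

13

Fret 16 on B3 is MIDI 59 + 16 = 75 (D#5). On the D4 string (open MIDI 62), that pitch is 75 − 62 = fret 13.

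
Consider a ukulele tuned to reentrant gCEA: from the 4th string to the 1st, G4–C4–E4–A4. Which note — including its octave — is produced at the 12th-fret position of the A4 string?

A5

A4 is MIDI 69. Adding 12 gives 81, which is A5.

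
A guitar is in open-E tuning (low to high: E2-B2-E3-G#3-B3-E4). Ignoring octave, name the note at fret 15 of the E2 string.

Each fret is one semitone, so E2 + 15 = G.

G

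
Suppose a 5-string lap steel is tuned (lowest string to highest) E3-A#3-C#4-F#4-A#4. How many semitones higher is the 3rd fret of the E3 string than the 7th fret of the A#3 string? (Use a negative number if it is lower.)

E3 at fret 3 → G3 (MIDI 55); A#3 at fret 7 → F4 (MIDI 65).
55 − 65 = -10, so the two pitches are 10 semitones apart.

-10 semitones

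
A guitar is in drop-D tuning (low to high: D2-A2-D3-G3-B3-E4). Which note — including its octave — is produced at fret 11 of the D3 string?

C#4

D3 is MIDI 50. Adding 11 gives 61, which is C#4.
(Equivalently spelled Db4.)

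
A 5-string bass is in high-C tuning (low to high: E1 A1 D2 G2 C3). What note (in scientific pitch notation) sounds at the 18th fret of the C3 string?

F#4

C3 is MIDI 48. Adding 18 gives 66, which is F#4.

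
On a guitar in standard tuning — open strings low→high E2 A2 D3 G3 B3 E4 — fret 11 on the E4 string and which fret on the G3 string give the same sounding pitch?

E4 at fret 11 is E4 + 11 semitones = D#5.
The open G3 string is 9 semitones below the open E4, so the same pitch on the G3 string lies at fret 11 + 9 = 20.

20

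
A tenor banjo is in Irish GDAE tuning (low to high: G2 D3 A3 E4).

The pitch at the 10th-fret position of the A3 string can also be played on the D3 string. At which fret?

Fret 10 on A3 is MIDI 57 + 10 = 67 (G4). On the D3 string (open MIDI 50), that pitch is 67 − 50 = fret 17.

17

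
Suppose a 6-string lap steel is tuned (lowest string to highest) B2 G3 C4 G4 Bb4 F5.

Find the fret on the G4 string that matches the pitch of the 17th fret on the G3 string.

G3 at fret 17 is G3 + 17 semitones = C5.
The open G4 string is 12 semitones above the open G3, so the same pitch on the G4 string lies at fret 17 − 12 = 5.

5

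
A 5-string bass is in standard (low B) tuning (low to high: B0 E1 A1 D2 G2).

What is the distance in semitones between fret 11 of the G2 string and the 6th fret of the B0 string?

G2 at fret 11 → F#3 (MIDI 54); B0 at fret 6 → F1 (MIDI 29).
54 − 29 = 25, so the two pitches are 25 semitones apart, with F#3 the higher.

25 semitones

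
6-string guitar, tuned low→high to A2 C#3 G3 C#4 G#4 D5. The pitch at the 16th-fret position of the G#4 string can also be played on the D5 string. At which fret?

10

G#4 at fret 16 is G#4 + 16 semitones = C6.
The open D5 string is 6 semitones above the open G#4, so the same pitch on the D5 string lies at fret 16 − 6 = 10.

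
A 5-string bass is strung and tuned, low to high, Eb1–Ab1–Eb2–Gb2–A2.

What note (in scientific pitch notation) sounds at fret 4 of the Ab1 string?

C2

The open Ab1 string plus 4 semitones: Ab–A–Bb–B–C.
The walk passes from B into C once, so the octave number goes from 1 to 2.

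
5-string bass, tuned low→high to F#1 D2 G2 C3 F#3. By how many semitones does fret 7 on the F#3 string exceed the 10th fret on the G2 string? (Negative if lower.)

F#3 at fret 7 → C#4 (MIDI 61); G2 at fret 10 → F3 (MIDI 53).
61 − 53 = 8, so the two pitches are 8 semitones apart.

8 semitones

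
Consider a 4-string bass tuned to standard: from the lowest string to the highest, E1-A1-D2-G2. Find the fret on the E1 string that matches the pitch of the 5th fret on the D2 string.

15

Fret 5 on D2 is MIDI 38 + 5 = 43 (G2). On the E1 string (open MIDI 28), that pitch is 43 − 28 = fret 15.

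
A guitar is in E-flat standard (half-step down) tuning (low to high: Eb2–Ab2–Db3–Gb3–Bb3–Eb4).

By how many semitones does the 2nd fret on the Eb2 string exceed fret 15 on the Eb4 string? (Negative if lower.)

Eb2 at fret 2 → F2 (MIDI 41); Eb4 at fret 15 → Gb5 (MIDI 78).
41 − 78 = -37, so the two pitches are 37 semitones apart.

-37 semitones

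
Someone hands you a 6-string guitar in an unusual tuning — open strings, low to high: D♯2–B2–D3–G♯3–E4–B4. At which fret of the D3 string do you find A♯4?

20

A♯4 is 20 semitones above the open D3 (D–D#–E–F–…–G#–A–A#), so it sits at fret 20.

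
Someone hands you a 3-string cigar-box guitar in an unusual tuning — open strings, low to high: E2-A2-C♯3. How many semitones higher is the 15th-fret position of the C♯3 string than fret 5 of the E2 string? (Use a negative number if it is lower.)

C♯3 at fret 15 → E4 (MIDI 64); E2 at fret 5 → A2 (MIDI 45).
64 − 45 = 19, so the two pitches are 19 semitones apart.

19 semitones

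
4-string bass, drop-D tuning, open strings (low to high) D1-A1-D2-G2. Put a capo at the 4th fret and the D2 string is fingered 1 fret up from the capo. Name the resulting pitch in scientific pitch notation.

The capo raises the open D2 by 4 semitones to F♯2; fretting 1 more gives D2 + 4 + 1 = D2 + 5 semitones = G2.

G2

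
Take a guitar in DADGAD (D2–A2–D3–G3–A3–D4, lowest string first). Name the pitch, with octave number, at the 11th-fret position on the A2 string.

G#3

The open A2 string plus 11 semitones: A–A#–B–C–…–F#–G–G#.
The walk passes from B into C once, so the octave number goes from 2 to 3.
(Equivalently spelled Ab3.)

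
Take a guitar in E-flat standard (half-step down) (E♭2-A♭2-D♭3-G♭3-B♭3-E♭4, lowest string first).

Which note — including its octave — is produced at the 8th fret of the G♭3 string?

The open G♭3 string plus 8 semitones: Gb–G–Ab–A–Bb–B–C–Db–D.
The walk passes from B into C once, so the octave number goes from 3 to 4.

D4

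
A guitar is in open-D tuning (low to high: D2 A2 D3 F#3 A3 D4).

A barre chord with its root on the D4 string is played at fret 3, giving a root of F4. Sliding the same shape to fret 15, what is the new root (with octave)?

Moving from fret 3 to fret 15 shifts the root by 12 semitones.
F4 up 12 semitones is F5.

F5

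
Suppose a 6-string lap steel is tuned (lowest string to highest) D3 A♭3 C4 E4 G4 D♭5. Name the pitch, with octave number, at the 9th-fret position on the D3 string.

Each fret is one semitone, so D3 + 9 = B3.

B3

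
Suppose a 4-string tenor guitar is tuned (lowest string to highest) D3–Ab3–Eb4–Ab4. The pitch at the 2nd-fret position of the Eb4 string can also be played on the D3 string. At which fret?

15

Fret 2 on Eb4 is MIDI 63 + 2 = 65 (F4). On the D3 string (open MIDI 50), that pitch is 65 − 50 = fret 15.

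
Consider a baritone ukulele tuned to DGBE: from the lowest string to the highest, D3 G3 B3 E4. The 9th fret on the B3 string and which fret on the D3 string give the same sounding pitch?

18

Fret 9 on B3 is MIDI 59 + 9 = 68 (G♯4). On the D3 string (open MIDI 50), that pitch is 68 − 50 = fret 18.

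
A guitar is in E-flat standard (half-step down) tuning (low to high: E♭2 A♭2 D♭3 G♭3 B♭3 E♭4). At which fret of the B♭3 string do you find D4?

D4 is 4 semitones above the open B♭3 (Bb–B–C–Db–D), so it sits at fret 4.

4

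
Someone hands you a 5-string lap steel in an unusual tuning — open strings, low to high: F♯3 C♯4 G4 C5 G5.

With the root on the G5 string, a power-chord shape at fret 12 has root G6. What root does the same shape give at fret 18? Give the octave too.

Moving from fret 12 to fret 18 shifts the root by 6 semitones.
G6 up 6 semitones is C♯7.

C♯7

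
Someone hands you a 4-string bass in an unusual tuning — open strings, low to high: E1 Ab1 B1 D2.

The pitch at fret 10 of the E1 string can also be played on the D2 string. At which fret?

0

Fret 10 on E1 is MIDI 28 + 10 = 38 (D2). On the D2 string (open MIDI 38), that pitch is 38 − 38 = fret 0.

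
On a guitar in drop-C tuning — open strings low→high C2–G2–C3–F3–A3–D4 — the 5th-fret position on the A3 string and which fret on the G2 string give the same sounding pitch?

Fret 5 on A3 is MIDI 57 + 5 = 62 (D4). On the G2 string (open MIDI 43), that pitch is 62 − 43 = fret 19.

19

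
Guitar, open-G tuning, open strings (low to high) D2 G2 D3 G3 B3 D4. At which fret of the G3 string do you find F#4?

11

F#4 is 11 semitones above the open G3 (G–G#–A–A#–…–E–F–F#), so it sits at fret 11.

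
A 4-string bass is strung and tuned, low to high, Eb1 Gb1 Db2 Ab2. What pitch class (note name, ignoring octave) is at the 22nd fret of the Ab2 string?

Gb

The open Ab2 string plus 22 semitones: Ab–A–Bb–B–…–E–F–Gb.
(Equivalently spelled F#.)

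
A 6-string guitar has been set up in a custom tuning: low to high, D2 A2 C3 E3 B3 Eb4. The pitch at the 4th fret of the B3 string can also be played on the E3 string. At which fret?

11

B3 at fret 4 is B3 + 4 semitones = Eb4.
The open E3 string is 7 semitones below the open B3, so the same pitch on the E3 string lies at fret 4 + 7 = 11.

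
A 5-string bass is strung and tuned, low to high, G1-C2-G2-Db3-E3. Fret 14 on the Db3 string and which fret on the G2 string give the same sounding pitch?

20

Fret 14 on Db3 is MIDI 49 + 14 = 63 (Eb4). On the G2 string (open MIDI 43), that pitch is 63 − 43 = fret 20.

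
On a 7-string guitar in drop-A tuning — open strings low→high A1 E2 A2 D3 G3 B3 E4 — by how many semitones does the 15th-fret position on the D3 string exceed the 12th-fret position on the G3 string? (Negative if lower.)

-2 semitones

D3 at fret 15 → F4 (MIDI 65); G3 at fret 12 → G4 (MIDI 67).
65 − 67 = -2, so the two pitches are 2 semitones apart.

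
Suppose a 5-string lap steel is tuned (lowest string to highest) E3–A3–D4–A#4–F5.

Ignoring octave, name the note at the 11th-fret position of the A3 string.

Each fret is one semitone, so A3 + 11 = G#.
(Equivalently spelled Ab.)

G#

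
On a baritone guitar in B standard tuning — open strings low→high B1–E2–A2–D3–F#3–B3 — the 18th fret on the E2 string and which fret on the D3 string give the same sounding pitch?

8

Fret 18 on E2 is MIDI 40 + 18 = 58 (A#3). On the D3 string (open MIDI 50), that pitch is 58 − 50 = fret 8.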